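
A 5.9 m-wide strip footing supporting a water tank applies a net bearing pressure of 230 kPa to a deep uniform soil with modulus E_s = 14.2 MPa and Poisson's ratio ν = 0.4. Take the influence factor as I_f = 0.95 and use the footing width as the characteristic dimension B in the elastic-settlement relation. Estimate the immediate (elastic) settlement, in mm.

Immediate (elastic) settlement: S_e = q·B·(1−ν²)/E_s · I_f.
E_s = 14.2 MPa = 14200 kPa.
S_e = 230 × 5.9 × (1 − 0.4²) / 14200 × 0.95
    = 230 × 5.9 × 0.84 / 14200 × 0.95
    = 0.07626 m = 76.26 mm

S_e ≈ 76.3 mm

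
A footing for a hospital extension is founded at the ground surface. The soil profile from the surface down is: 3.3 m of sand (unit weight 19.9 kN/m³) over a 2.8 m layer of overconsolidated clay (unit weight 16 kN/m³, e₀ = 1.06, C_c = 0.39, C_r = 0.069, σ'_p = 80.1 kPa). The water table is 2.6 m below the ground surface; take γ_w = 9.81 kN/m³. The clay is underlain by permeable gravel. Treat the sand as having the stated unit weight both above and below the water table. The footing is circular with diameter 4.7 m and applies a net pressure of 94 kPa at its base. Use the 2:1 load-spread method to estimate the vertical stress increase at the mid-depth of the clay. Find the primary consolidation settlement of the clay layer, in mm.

S_c ≈ 36.3 mm

Mid-depth of clay below the ground surface: z = 3.3 + 2.8/2 = 4.7 m.
Total vertical stress at mid-clay: σ_v = 19.9×3.3 + 16×1.4 = 88.07 kPa.
Pore pressure: u = 9.81×(4.7 − 2.6) = 20.601 kPa.
Initial effective stress: σ'_0 = σ_v − u = 88.07 − 20.601 = 67.469 kPa.
Stress increase at mid-clay by the 2:1 spreading method:
Δσ ≈ qD²/(D+z)² = 94×4.7²/(4.7+4.7)² = 23.5 kPa
Final effective stress: σ'_f = 67.469 + 23.5 = 90.969 kPa.
σ'_f = 90.969 > σ'_p = 80.1 kPa, so the stress path crosses the preconsolidation pressure — recompression up to σ'_p, then virgin compression beyond:
S_c = H/(1+e₀)·[C_r·log₁₀(σ'_p/σ'_0) + C_c·log₁₀(σ'_f/σ'_p)]
    = 2.8/2.06 × [0.069×log₁₀(80.1/67.469) + 0.39×log₁₀(90.969/80.1)]
    = 1.3592 × [0.0051424 + 0.021552] = 0.03628 m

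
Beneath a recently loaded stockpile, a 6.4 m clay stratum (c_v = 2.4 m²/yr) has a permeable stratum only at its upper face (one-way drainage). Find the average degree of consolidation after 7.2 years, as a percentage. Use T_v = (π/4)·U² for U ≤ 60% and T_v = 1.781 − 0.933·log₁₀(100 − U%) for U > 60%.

U ≈ 71.4 %

Drainage path length: H_d = H = 6.4 m (single drainage).
T_v = c_v·t/H_d² = 2.4×7.2/6.4² = 0.42187.
T_v = 0.42187 corresponds to the U > 60% branch:
U = 1 − 10^((1.781 − T_v)/0.933)/100 = 0.7138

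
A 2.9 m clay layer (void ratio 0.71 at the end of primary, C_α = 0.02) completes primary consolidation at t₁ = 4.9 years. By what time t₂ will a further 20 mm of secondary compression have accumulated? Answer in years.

t₂ ≈ 19 years

S_s = C_α·H/(1+e_p)·log₁₀(t₂/t₁) ⇒ log₁₀(t₂/t₁) = S_s·(1+e_p)/(C_α·H).
log₁₀(t₂/t₁) = 0.02 × (1+0.71) / (0.02×2.9) = 0.5897
t₂ = t₁ × 10^0.5897 = 4.9 × 3.887 = 19.05 years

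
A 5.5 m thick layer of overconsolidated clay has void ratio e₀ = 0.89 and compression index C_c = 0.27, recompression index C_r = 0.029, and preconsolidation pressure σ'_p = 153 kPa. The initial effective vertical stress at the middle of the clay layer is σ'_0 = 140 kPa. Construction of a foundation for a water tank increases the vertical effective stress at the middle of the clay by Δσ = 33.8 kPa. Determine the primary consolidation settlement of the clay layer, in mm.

S_c ≈ 46.8 mm

Final effective stress: σ'_f = 140 + 33.8 = 173.8 kPa.
σ'_f = 173.8 > σ'_p = 153 kPa, so the stress path crosses the preconsolidation pressure — recompression up to σ'_p, then virgin compression beyond:
S_c = H/(1+e₀)·[C_r·log₁₀(σ'_p/σ'_0) + C_c·log₁₀(σ'_f/σ'_p)]
    = 5.5/1.89 × [0.029×log₁₀(153/140) + 0.27×log₁₀(173.8/153)]
    = 2.9101 × [0.0011183 + 0.014947] = 0.04675 m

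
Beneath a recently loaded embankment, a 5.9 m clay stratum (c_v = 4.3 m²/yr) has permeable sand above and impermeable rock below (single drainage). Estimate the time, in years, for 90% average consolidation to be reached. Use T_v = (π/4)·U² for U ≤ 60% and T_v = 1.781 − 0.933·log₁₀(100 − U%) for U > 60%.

Drainage path length: H_d = H = 5.9 m (single drainage).
U > 60%: T_v = 1.781 − 0.933·log₁₀(100 − 90) = 0.848.
t = T_v·H_d²/c_v = 0.848×5.9²/4.3 = 6.865 years.

t ≈ 6.86 years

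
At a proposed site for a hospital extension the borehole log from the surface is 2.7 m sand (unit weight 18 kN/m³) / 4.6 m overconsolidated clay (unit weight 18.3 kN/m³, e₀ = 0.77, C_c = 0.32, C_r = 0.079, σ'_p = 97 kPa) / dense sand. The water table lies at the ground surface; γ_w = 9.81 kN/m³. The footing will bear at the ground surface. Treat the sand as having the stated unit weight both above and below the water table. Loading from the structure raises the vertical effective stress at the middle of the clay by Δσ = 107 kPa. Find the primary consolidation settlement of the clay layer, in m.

Mid-depth of clay below the ground surface: z = 2.7 + 4.6/2 = 5 m.
Total vertical stress at mid-clay: σ_v = 18×2.7 + 18.3×2.3 = 90.69 kPa.
Pore pressure: u = 9.81×(5 − 0) = 49.05 kPa.
Initial effective stress: σ'_0 = σ_v − u = 90.69 − 49.05 = 41.64 kPa.
Final effective stress: σ'_f = 41.64 + 107 = 148.64 kPa.
σ'_f = 148.64 > σ'_p = 97 kPa, so the stress path crosses the preconsolidation pressure — recompression up to σ'_p, then virgin compression beyond:
S_c = H/(1+e₀)·[C_r·log₁₀(σ'_p/σ'_0) + C_c·log₁₀(σ'_f/σ'_p)]
    = 4.6/1.77 × [0.079×log₁₀(97/41.64) + 0.32×log₁₀(148.64/97)]
    = 2.5989 × [0.029014 + 0.059316] = 0.2296 m

S_c ≈ 0.23 m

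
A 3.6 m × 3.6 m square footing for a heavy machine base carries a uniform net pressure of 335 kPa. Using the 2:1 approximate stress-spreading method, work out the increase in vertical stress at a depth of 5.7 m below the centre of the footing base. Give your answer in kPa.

Δσ_z ≈ 50.2 kPa

By the 2:1 method the load spreads at 1 horizontal : 2 vertical, so at depth z the loaded area has grown by z in each plan dimension:
Δσ = qBL/((B+z)(L+z)) = 335×3.6×3.6/((3.6+5.7)(3.6+5.7)) = 50.198 kPa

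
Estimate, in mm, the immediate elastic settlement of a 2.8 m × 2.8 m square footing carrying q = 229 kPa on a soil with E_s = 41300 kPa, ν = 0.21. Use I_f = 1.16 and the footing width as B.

S_e ≈ 17.2 mm

Immediate (elastic) settlement: S_e = q·B·(1−ν²)/E_s · I_f.
S_e = 229 × 2.8 × (1 − 0.21²) / 41300 × 1.16
    = 229 × 2.8 × 0.9559 / 41300 × 1.16
    = 0.01722 m = 17.22 mm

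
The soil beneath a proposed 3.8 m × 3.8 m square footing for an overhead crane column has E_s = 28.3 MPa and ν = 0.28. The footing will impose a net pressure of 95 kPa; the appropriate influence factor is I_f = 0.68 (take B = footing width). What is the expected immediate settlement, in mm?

S_e ≈ 7.99 mm

Immediate (elastic) settlement: S_e = q·B·(1−ν²)/E_s · I_f.
E_s = 28.3 MPa = 28300 kPa.
S_e = 95 × 3.8 × (1 − 0.28²) / 28300 × 0.68
    = 95 × 3.8 × 0.9216 / 28300 × 0.68
    = 0.007994 m = 7.994 mm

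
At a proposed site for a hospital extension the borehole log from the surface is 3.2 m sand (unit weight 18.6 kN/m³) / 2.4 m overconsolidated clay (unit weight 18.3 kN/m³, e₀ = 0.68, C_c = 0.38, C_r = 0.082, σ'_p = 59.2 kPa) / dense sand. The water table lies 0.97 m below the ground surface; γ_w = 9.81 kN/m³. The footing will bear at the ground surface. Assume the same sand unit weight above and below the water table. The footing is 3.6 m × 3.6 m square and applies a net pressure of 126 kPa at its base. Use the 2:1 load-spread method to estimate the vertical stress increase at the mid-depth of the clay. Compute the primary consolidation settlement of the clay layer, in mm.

Mid-depth of clay below the ground surface: z = 3.2 + 2.4/2 = 4.4 m.
Total vertical stress at mid-clay: σ_v = 18.6×3.2 + 18.3×1.2 = 81.48 kPa.
Pore pressure: u = 9.81×(4.4 − 0.97) = 33.648 kPa.
Initial effective stress: σ'_0 = σ_v − u = 81.48 − 33.648 = 47.832 kPa.
Stress increase at mid-clay by the 2:1 spreading method:
Δσ = qBL/((B+z)(L+z)) = 126×3.6×3.6/((3.6+4.4)(3.6+4.4)) = 25.515 kPa
Final effective stress: σ'_f = 47.832 + 25.515 = 73.347 kPa.
σ'_f = 73.347 > σ'_p = 59.2 kPa, so the stress path crosses the preconsolidation pressure — recompression up to σ'_p, then virgin compression beyond:
S_c = H/(1+e₀)·[C_r·log₁₀(σ'_p/σ'_0) + C_c·log₁₀(σ'_f/σ'_p)]
    = 2.4/1.68 × [0.082×log₁₀(59.2/47.832) + 0.38×log₁₀(73.347/59.2)]
    = 1.4286 × [0.0075935 + 0.035363] = 0.06137 m

S_c ≈ 61.4 mm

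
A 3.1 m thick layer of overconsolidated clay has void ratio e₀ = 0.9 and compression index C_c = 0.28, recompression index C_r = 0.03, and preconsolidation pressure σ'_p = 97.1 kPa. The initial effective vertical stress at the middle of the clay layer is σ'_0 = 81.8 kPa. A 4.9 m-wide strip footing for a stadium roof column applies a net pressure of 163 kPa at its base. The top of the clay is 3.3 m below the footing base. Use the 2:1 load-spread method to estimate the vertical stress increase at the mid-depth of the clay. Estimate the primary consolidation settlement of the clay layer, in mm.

Mid-depth of clay below the footing base: z = 3.3 + 3.1/2 = 4.85 m.
Stress increase at mid-clay by the 2:1 spreading method:
Δσ = qB/(B+z) = 163×4.9/(4.9+4.85) = 81.918 kPa
Final effective stress: σ'_f = 81.8 + 81.918 = 163.72 kPa.
σ'_f = 163.72 > σ'_p = 97.1 kPa, so the stress path crosses the preconsolidation pressure — recompression up to σ'_p, then virgin compression beyond:
S_c = H/(1+e₀)·[C_r·log₁₀(σ'_p/σ'_0) + C_c·log₁₀(σ'_f/σ'_p)]
    = 3.1/1.9 × [0.03×log₁₀(97.1/81.8) + 0.28×log₁₀(163.72/97.1)]
    = 1.6316 × [0.002234 + 0.063527] = 0.1073 m

S_c ≈ 107 mm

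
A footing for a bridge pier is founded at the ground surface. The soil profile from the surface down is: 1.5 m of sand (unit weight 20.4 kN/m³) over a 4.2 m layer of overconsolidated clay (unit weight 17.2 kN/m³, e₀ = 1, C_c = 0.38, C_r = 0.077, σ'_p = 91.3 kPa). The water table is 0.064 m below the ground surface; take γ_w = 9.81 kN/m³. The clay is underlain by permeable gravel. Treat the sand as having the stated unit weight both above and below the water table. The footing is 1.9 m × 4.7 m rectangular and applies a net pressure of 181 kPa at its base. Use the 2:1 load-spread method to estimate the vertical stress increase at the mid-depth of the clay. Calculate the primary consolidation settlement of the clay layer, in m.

Mid-depth of clay below the ground surface: z = 1.5 + 4.2/2 = 3.6 m.
Total vertical stress at mid-clay: σ_v = 20.4×1.5 + 17.2×2.1 = 66.72 kPa.
Pore pressure: u = 9.81×(3.6 − 0.064) = 34.688 kPa.
Initial effective stress: σ'_0 = σ_v − u = 66.72 − 34.688 = 32.032 kPa.
Stress increase at mid-clay by the 2:1 spreading method:
Δσ = qBL/((B+z)(L+z)) = 181×1.9×4.7/((1.9+3.6)(4.7+3.6)) = 35.407 kPa
Final effective stress: σ'_f = 32.032 + 35.407 = 67.439 kPa.
σ'_f = 67.439 ≤ σ'_p = 91.3 kPa, so the clay remains overconsolidated and only the recompression index applies:
S_c = C_r·H/(1+e₀)·log₁₀(σ'_f/σ'_0) = 0.077×4.2/2×log₁₀(67.439/32.032)
    = 0.1617 × 0.32333 = 0.05228 m

S_c ≈ 0.0523 m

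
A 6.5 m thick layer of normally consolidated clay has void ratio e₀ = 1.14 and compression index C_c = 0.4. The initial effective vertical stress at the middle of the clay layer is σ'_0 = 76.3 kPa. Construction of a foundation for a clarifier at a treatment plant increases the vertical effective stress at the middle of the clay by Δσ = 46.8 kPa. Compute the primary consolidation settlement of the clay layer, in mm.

Final effective stress: σ'_f = σ'_0 + Δσ = 76.3 + 46.8 = 123.1 kPa.
Normally consolidated clay, so the full stress increment lies on the virgin compression line:
S_c = C_c·H/(1+e₀)·log₁₀(σ'_f/σ'_0) = 0.4×6.5/(1+1.14)×log₁₀(123.1/76.3)
    = 1.215 × 0.20773 = 0.2524 m

S_c ≈ 252 mm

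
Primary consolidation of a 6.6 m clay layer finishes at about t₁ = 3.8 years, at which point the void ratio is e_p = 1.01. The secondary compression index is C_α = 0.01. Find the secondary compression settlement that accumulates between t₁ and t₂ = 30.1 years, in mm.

S_s ≈ 29.5 mm

Secondary compression: S_s = C_α·H/(1+e_p)·log₁₀(t₂/t₁)
S_s = 0.01×6.6/(1+1.01)×log₁₀(30.1/3.8)
    = 0.03284 × 0.8988 = 0.02951 m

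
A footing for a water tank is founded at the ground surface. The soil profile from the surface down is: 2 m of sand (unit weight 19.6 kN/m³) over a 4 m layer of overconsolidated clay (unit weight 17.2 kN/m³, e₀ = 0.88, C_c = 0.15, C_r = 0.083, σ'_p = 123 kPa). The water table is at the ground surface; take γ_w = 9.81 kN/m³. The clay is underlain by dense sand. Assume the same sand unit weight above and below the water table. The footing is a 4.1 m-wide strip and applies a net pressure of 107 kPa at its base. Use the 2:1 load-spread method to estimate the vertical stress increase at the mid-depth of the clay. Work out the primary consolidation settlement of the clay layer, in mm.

S_c ≈ 72.6 mm

Mid-depth of clay below the ground surface: z = 2 + 4/2 = 4 m.
Total vertical stress at mid-clay: σ_v = 19.6×2 + 17.2×2 = 73.6 kPa.
Pore pressure: u = 9.81×(4 − 0) = 39.24 kPa.
Initial effective stress: σ'_0 = σ_v − u = 73.6 − 39.24 = 34.36 kPa.
Stress increase at mid-clay by the 2:1 spreading method:
Δσ = qB/(B+z) = 107×4.1/(4.1+4) = 54.16 kPa
Final effective stress: σ'_f = 34.36 + 54.16 = 88.52 kPa.
σ'_f = 88.52 ≤ σ'_p = 123 kPa, so the clay remains overconsolidated and only the recompression index applies:
S_c = C_r·H/(1+e₀)·log₁₀(σ'_f/σ'_0) = 0.083×4/1.88×log₁₀(88.52/34.36)
    = 0.1766 × 0.41099 = 0.07258 m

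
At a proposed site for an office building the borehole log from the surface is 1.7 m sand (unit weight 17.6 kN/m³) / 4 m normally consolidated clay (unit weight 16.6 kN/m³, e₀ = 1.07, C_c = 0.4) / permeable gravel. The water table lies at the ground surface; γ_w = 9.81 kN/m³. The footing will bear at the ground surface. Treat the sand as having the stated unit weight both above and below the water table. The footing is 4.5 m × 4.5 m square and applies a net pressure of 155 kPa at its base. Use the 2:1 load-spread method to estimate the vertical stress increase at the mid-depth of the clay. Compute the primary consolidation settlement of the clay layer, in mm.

S_c ≈ 338 mm

Mid-depth of clay below the ground surface: z = 1.7 + 4/2 = 3.7 m.
Total vertical stress at mid-clay: σ_v = 17.6×1.7 + 16.6×2 = 63.12 kPa.
Pore pressure: u = 9.81×(3.7 − 0) = 36.297 kPa.
Initial effective stress: σ'_0 = σ_v − u = 63.12 − 36.297 = 26.823 kPa.
Stress increase at mid-clay by the 2:1 spreading method:
Δσ = qBL/((B+z)(L+z)) = 155×4.5×4.5/((4.5+3.7)(4.5+3.7)) = 46.68 kPa
Final effective stress: σ'_f = σ'_0 + Δσ = 26.823 + 46.68 = 73.503 kPa.
Normally consolidated clay, so the full stress increment lies on the virgin compression line:
S_c = C_c·H/(1+e₀)·log₁₀(σ'_f/σ'_0) = 0.4×4/(1+1.07)×log₁₀(73.503/26.823)
    = 0.77295 × 0.4378 = 0.3384 m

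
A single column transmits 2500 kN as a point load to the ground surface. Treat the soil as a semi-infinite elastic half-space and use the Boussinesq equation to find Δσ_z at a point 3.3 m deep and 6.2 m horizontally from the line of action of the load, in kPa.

Δσ_z ≈ 2.51 kPa

Boussinesq vertical stress below a point load on an elastic half-space:
Δσ_z = 3P/(2πz²) · [1 + (r/z)²]^(−5/2)
r/z = 6.2/3.3 = 1.8788; [1+(r/z)²]^(−5/2) = 0.022898.
Δσ_z = 3×2500/(2π×3.3²) × 0.022898 = 109.61 × 0.022898 = 2.51 kPa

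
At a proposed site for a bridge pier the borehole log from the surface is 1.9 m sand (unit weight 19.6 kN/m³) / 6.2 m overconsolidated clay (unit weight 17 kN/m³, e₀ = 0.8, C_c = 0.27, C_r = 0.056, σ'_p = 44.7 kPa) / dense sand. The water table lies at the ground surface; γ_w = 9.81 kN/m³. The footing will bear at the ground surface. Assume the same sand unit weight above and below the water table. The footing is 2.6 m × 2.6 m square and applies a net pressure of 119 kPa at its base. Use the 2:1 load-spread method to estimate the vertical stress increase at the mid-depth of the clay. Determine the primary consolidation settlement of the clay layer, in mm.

Mid-depth of clay below the ground surface: z = 1.9 + 6.2/2 = 5 m.
Total vertical stress at mid-clay: σ_v = 19.6×1.9 + 17×3.1 = 89.94 kPa.
Pore pressure: u = 9.81×(5 − 0) = 49.05 kPa.
Initial effective stress: σ'_0 = σ_v − u = 89.94 − 49.05 = 40.89 kPa.
Stress increase at mid-clay by the 2:1 spreading method:
Δσ = qBL/((B+z)(L+z)) = 119×2.6×2.6/((2.6+5)(2.6+5)) = 13.927 kPa
Final effective stress: σ'_f = 40.89 + 13.927 = 54.817 kPa.
σ'_f = 54.817 > σ'_p = 44.7 kPa, so the stress path crosses the preconsolidation pressure — recompression up to σ'_p, then virgin compression beyond:
S_c = H/(1+e₀)·[C_r·log₁₀(σ'_p/σ'_0) + C_c·log₁₀(σ'_f/σ'_p)]
    = 6.2/1.8 × [0.056×log₁₀(44.7/40.89) + 0.27×log₁₀(54.817/44.7)]
    = 3.4444 × [0.0021667 + 0.023924] = 0.08987 m

S_c ≈ 89.9 mm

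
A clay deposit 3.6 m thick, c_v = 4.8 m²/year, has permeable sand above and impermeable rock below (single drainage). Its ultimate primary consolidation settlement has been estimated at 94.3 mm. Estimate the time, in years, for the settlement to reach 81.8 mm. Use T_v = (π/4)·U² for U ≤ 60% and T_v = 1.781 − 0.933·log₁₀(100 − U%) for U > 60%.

t ≈ 1.98 years

Drainage path length: H_d = H = 3.6 m (single drainage).
U = S(t)/S_ult = 81.8/94.3 = 0.8674.
U > 60%: T_v = 1.781 − 0.933·log₁₀(100 − 86.744) = 0.7338.
t = T_v·H_d²/c_v = 0.7338×3.6²/4.8 = 1.981 years.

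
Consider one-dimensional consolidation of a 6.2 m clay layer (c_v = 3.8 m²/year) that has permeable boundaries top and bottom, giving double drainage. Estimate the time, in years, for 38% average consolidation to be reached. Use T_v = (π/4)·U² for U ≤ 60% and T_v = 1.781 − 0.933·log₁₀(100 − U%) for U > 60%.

Drainage path length: H_d = H/2 = 3.1 m (double drainage).
U ≤ 60%: T_v = (π/4)·U² = (π/4)×0.38² = 0.11341.
t = T_v·H_d²/c_v = 0.11341×3.1²/3.8 = 0.2868 years.

t ≈ 0.287 years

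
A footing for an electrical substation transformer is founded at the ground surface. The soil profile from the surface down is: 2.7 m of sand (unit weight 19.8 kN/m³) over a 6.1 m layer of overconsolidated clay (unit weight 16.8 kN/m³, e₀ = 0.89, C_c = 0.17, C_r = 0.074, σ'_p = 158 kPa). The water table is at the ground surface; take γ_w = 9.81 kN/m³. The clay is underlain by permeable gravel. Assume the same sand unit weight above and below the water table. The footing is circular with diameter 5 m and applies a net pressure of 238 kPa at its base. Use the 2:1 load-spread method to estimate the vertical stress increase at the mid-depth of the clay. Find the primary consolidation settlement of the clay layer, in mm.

Mid-depth of clay below the ground surface: z = 2.7 + 6.1/2 = 5.75 m.
Total vertical stress at mid-clay: σ_v = 19.8×2.7 + 16.8×3.05 = 104.7 kPa.
Pore pressure: u = 9.81×(5.75 − 0) = 56.408 kPa.
Initial effective stress: σ'_0 = σ_v − u = 104.7 − 56.408 = 48.292 kPa.
Stress increase at mid-clay by the 2:1 spreading method:
Δσ ≈ qD²/(D+z)² = 238×5²/(5+5.75)² = 51.487 kPa
Final effective stress: σ'_f = 48.292 + 51.487 = 99.779 kPa.
σ'_f = 99.779 ≤ σ'_p = 158 kPa, so the clay remains overconsolidated and only the recompression index applies:
S_c = C_r·H/(1+e₀)·log₁₀(σ'_f/σ'_0) = 0.074×6.1/1.89×log₁₀(99.779/48.292)
    = 0.23883 × 0.31516 = 0.07527 m

S_c ≈ 75.3 mm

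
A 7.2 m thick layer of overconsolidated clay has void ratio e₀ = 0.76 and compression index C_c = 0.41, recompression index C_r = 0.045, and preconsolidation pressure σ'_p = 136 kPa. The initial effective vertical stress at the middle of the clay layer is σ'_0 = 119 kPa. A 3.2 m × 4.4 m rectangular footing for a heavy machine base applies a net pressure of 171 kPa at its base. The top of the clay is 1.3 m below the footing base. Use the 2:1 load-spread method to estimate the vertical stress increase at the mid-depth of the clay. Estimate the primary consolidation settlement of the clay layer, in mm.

S_c ≈ 86.7 mm

Mid-depth of clay below the footing base: z = 1.3 + 7.2/2 = 4.9 m.
Stress increase at mid-clay by the 2:1 spreading method:
Δσ = qBL/((B+z)(L+z)) = 171×3.2×4.4/((3.2+4.9)(4.4+4.9)) = 31.962 kPa
Final effective stress: σ'_f = 119 + 31.962 = 150.96 kPa.
σ'_f = 150.96 > σ'_p = 136 kPa, so the stress path crosses the preconsolidation pressure — recompression up to σ'_p, then virgin compression beyond:
S_c = H/(1+e₀)·[C_r·log₁₀(σ'_p/σ'_0) + C_c·log₁₀(σ'_f/σ'_p)]
    = 7.2/1.76 × [0.045×log₁₀(136/119) + 0.41×log₁₀(150.96/136)]
    = 4.0909 × [0.0026096 + 0.018582] = 0.08669 m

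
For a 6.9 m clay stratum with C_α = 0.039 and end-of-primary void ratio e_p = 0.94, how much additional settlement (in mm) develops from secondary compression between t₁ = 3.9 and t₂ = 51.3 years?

S_s ≈ 155 mm

Secondary compression: S_s = C_α·H/(1+e_p)·log₁₀(t₂/t₁)
S_s = 0.039×6.9/(1+0.94)×log₁₀(51.3/3.9)
    = 0.1387 × 1.119 = 0.1552 m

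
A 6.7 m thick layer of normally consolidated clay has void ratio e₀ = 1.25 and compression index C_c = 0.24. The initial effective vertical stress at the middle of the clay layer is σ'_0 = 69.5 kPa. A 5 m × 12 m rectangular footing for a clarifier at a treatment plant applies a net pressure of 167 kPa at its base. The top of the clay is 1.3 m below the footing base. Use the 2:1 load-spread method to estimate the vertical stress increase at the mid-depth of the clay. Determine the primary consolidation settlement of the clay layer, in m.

Mid-depth of clay below the footing base: z = 1.3 + 6.7/2 = 4.65 m.
Stress increase at mid-clay by the 2:1 spreading method:
Δσ = qBL/((B+z)(L+z)) = 167×5×12/((5+4.65)(12+4.65)) = 62.363 kPa
Final effective stress: σ'_f = σ'_0 + Δσ = 69.5 + 62.363 = 131.86 kPa.
Normally consolidated clay, so the full stress increment lies on the virgin compression line:
S_c = C_c·H/(1+e₀)·log₁₀(σ'_f/σ'_0) = 0.24×6.7/(1+1.25)×log₁₀(131.86/69.5)
    = 0.71467 × 0.27813 = 0.1988 m

S_c ≈ 0.199 m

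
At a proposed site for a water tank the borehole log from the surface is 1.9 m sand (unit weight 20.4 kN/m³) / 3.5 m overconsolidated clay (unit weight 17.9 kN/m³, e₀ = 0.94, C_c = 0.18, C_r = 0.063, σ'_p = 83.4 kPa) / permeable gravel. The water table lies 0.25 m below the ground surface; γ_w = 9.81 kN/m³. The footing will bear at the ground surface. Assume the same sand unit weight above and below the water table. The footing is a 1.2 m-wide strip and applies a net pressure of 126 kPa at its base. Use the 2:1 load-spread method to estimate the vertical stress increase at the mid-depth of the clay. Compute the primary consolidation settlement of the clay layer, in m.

S_c ≈ 0.0303 m

Mid-depth of clay below the ground surface: z = 1.9 + 3.5/2 = 3.65 m.
Total vertical stress at mid-clay: σ_v = 20.4×1.9 + 17.9×1.75 = 70.085 kPa.
Pore pressure: u = 9.81×(3.65 − 0.25) = 33.354 kPa.
Initial effective stress: σ'_0 = σ_v − u = 70.085 − 33.354 = 36.731 kPa.
Stress increase at mid-clay by the 2:1 spreading method:
Δσ = qB/(B+z) = 126×1.2/(1.2+3.65) = 31.175 kPa
Final effective stress: σ'_f = 36.731 + 31.175 = 67.906 kPa.
σ'_f = 67.906 ≤ σ'_p = 83.4 kPa, so the clay remains overconsolidated and only the recompression index applies:
S_c = C_r·H/(1+e₀)·log₁₀(σ'_f/σ'_0) = 0.063×3.5/1.94×log₁₀(67.906/36.731)
    = 0.11366 × 0.26688 = 0.03033 m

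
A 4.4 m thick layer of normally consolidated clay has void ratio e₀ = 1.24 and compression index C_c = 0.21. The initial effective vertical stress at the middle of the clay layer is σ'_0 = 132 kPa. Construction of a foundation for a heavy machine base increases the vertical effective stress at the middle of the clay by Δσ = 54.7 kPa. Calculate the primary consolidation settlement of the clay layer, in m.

Final effective stress: σ'_f = σ'_0 + Δσ = 132 + 54.7 = 186.7 kPa.
Normally consolidated clay, so the full stress increment lies on the virgin compression line:
S_c = C_c·H/(1+e₀)·log₁₀(σ'_f/σ'_0) = 0.21×4.4/(1+1.24)×log₁₀(186.7/132)
    = 0.4125 × 0.15057 = 0.06211 m

S_c ≈ 0.0621 m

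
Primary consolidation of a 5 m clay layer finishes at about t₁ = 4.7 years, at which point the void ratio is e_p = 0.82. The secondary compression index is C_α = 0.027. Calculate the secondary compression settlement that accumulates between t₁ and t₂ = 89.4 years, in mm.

S_s ≈ 94.9 mm

Secondary compression: S_s = C_α·H/(1+e_p)·log₁₀(t₂/t₁)
S_s = 0.027×5/(1+0.82)×log₁₀(89.4/4.7)
    = 0.07418 × 1.279 = 0.09489 m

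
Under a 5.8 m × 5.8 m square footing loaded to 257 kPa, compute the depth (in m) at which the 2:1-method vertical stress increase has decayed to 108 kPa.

z ≈ 3.15 m

2:1 spreading — at depth z the loaded area has grown by z in each plan dimension:
qB²/(B+z)² = Δσ_z ⇒ z = B(√(q/Δσ_z) − 1) = 5.8×(√(257/108) − 1) = 3.147 m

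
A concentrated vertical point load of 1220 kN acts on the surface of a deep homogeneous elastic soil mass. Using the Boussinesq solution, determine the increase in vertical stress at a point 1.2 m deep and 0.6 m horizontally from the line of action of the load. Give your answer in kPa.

Boussinesq vertical stress below a point load on an elastic half-space:
Δσ_z = 3P/(2πz²) · [1 + (r/z)²]^(−5/2)
r/z = 0.6/1.2 = 0.5; [1+(r/z)²]^(−5/2) = 0.57243.
Δσ_z = 3×1220/(2π×1.2²) × 0.57243 = 404.52 × 0.57243 = 231.6 kPa

Δσ_z ≈ 232 kPa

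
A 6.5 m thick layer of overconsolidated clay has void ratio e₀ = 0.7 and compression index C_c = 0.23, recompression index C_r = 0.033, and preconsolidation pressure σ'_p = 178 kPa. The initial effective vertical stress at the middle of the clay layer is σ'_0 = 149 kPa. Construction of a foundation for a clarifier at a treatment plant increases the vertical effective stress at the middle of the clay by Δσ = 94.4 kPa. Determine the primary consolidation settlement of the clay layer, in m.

Final effective stress: σ'_f = 149 + 94.4 = 243.4 kPa.
σ'_f = 243.4 > σ'_p = 178 kPa, so the stress path crosses the preconsolidation pressure — recompression up to σ'_p, then virgin compression beyond:
S_c = H/(1+e₀)·[C_r·log₁₀(σ'_p/σ'_0) + C_c·log₁₀(σ'_f/σ'_p)]
    = 6.5/1.7 × [0.033×log₁₀(178/149) + 0.23×log₁₀(243.4/178)]
    = 3.8235 × [0.0025487 + 0.031257] = 0.1293 m

S_c ≈ 0.129 m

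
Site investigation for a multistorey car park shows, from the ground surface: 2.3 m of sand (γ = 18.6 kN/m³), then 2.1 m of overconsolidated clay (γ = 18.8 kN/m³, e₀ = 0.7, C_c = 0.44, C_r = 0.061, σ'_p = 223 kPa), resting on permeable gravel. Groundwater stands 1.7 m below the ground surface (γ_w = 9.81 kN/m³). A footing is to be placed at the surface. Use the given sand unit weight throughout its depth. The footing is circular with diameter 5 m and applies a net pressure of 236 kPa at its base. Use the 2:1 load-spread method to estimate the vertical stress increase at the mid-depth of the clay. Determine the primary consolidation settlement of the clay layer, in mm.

Mid-depth of clay below the ground surface: z = 2.3 + 2.1/2 = 3.35 m.
Total vertical stress at mid-clay: σ_v = 18.6×2.3 + 18.8×1.05 = 62.52 kPa.
Pore pressure: u = 9.81×(3.35 − 1.7) = 16.186 kPa.
Initial effective stress: σ'_0 = σ_v − u = 62.52 − 16.186 = 46.334 kPa.
Stress increase at mid-clay by the 2:1 spreading method:
Δσ ≈ qD²/(D+z)² = 236×5²/(5+3.35)² = 84.621 kPa
Final effective stress: σ'_f = 46.334 + 84.621 = 130.95 kPa.
σ'_f = 130.95 ≤ σ'_p = 223 kPa, so the clay remains overconsolidated and only the recompression index applies:
S_c = C_r·H/(1+e₀)·log₁₀(σ'_f/σ'_0) = 0.061×2.1/1.7×log₁₀(130.95/46.334)
    = 0.075353 × 0.45121 = 0.034 m

S_c ≈ 34 mm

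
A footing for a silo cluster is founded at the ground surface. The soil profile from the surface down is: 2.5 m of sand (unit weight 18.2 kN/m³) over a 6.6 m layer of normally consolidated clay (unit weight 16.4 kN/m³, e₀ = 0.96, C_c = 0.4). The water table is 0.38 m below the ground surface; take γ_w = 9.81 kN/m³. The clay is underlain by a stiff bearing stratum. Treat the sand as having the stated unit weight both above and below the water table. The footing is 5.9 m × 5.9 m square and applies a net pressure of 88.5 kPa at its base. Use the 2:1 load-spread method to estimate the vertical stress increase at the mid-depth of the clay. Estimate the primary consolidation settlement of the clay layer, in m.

S_c ≈ 0.231 m

Mid-depth of clay below the ground surface: z = 2.5 + 6.6/2 = 5.8 m.
Total vertical stress at mid-clay: σ_v = 18.2×2.5 + 16.4×3.3 = 99.62 kPa.
Pore pressure: u = 9.81×(5.8 − 0.38) = 53.17 kPa.
Initial effective stress: σ'_0 = σ_v − u = 99.62 − 53.17 = 46.45 kPa.
Stress increase at mid-clay by the 2:1 spreading method:
Δσ = qBL/((B+z)(L+z)) = 88.5×5.9×5.9/((5.9+5.8)(5.9+5.8)) = 22.505 kPa
Final effective stress: σ'_f = σ'_0 + Δσ = 46.45 + 22.505 = 68.955 kPa.
Normally consolidated clay, so the full stress increment lies on the virgin compression line:
S_c = C_c·H/(1+e₀)·log₁₀(σ'_f/σ'_0) = 0.4×6.6/(1+0.96)×log₁₀(68.955/46.45)
    = 1.3469 × 0.17158 = 0.2311 m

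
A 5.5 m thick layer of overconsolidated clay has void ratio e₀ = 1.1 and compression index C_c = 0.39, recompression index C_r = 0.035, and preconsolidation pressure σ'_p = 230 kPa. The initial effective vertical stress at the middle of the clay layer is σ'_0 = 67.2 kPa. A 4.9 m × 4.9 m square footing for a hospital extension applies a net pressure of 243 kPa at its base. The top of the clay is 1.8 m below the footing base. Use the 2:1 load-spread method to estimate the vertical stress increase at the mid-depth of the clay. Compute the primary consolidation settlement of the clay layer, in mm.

Mid-depth of clay below the footing base: z = 1.8 + 5.5/2 = 4.55 m.
Stress increase at mid-clay by the 2:1 spreading method:
Δσ = qBL/((B+z)(L+z)) = 243×4.9×4.9/((4.9+4.55)(4.9+4.55)) = 65.333 kPa
Final effective stress: σ'_f = 67.2 + 65.333 = 132.53 kPa.
σ'_f = 132.53 ≤ σ'_p = 230 kPa, so the clay remains overconsolidated and only the recompression index applies:
S_c = C_r·H/(1+e₀)·log₁₀(σ'_f/σ'_0) = 0.035×5.5/2.1×log₁₀(132.53/67.2)
    = 0.091665 × 0.29494 = 0.02704 m

S_c ≈ 27 mm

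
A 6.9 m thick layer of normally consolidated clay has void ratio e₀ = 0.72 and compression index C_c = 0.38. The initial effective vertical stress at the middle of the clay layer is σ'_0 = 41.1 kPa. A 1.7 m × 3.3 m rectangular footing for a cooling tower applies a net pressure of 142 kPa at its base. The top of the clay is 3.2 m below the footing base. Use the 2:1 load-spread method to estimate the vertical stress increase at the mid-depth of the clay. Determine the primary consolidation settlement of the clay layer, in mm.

Mid-depth of clay below the footing base: z = 3.2 + 6.9/2 = 6.65 m.
Stress increase at mid-clay by the 2:1 spreading method:
Δσ = qBL/((B+z)(L+z)) = 142×1.7×3.3/((1.7+6.65)(3.3+6.65)) = 9.5883 kPa
Final effective stress: σ'_f = σ'_0 + Δσ = 41.1 + 9.5883 = 50.688 kPa.
Normally consolidated clay, so the full stress increment lies on the virgin compression line:
S_c = C_c·H/(1+e₀)·log₁₀(σ'_f/σ'_0) = 0.38×6.9/(1+0.72)×log₁₀(50.688/41.1)
    = 1.5244 × 0.091063 = 0.1388 m

S_c ≈ 139 mm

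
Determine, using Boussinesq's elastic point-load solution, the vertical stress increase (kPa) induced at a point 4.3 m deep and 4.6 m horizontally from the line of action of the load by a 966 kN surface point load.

Δσ_z ≈ 3.7 kPa

Boussinesq vertical stress below a point load on an elastic half-space:
Δσ_z = 3P/(2πz²) · [1 + (r/z)²]^(−5/2)
r/z = 4.6/4.3 = 1.0698; [1+(r/z)²]^(−5/2) = 0.1485.
Δσ_z = 3×966/(2π×4.3²) × 0.1485 = 24.945 × 0.1485 = 3.704 kPa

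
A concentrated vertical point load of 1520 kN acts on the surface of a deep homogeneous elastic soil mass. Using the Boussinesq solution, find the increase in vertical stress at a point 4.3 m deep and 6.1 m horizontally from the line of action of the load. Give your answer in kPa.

Boussinesq vertical stress below a point load on an elastic half-space:
Δσ_z = 3P/(2πz²) · [1 + (r/z)²]^(−5/2)
r/z = 6.1/4.3 = 1.4186; [1+(r/z)²]^(−5/2) = 0.06349.
Δσ_z = 3×1520/(2π×4.3²) × 0.06349 = 39.251 × 0.06349 = 2.492 kPa

Δσ_z ≈ 2.49 kPa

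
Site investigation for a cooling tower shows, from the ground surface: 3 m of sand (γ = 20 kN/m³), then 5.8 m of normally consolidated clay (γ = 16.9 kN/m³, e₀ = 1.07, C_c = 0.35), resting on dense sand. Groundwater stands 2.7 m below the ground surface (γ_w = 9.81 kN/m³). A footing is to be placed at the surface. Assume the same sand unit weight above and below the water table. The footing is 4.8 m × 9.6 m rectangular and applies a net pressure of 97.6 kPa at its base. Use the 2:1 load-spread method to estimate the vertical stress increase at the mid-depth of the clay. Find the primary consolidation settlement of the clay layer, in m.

Mid-depth of clay below the ground surface: z = 3 + 5.8/2 = 5.9 m.
Total vertical stress at mid-clay: σ_v = 20×3 + 16.9×2.9 = 109.01 kPa.
Pore pressure: u = 9.81×(5.9 − 2.7) = 31.392 kPa.
Initial effective stress: σ'_0 = σ_v − u = 109.01 − 31.392 = 77.618 kPa.
Stress increase at mid-clay by the 2:1 spreading method:
Δσ = qBL/((B+z)(L+z)) = 97.6×4.8×9.6/((4.8+5.9)(9.6+5.9)) = 27.117 kPa
Final effective stress: σ'_f = σ'_0 + Δσ = 77.618 + 27.117 = 104.73 kPa.
Normally consolidated clay, so the full stress increment lies on the virgin compression line:
S_c = C_c·H/(1+e₀)·log₁₀(σ'_f/σ'_0) = 0.35×5.8/(1+1.07)×log₁₀(104.73/77.618)
    = 0.98068 × 0.13011 = 0.1276 m

S_c ≈ 0.128 m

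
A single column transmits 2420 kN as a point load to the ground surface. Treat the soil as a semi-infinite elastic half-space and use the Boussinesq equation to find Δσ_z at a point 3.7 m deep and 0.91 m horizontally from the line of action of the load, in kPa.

Boussinesq vertical stress below a point load on an elastic half-space:
Δσ_z = 3P/(2πz²) · [1 + (r/z)²]^(−5/2)
r/z = 0.91/3.7 = 0.24595; [1+(r/z)²]^(−5/2) = 0.86344.
Δσ_z = 3×2420/(2π×3.7²) × 0.86344 = 84.402 × 0.86344 = 72.88 kPa

Δσ_z ≈ 72.9 kPa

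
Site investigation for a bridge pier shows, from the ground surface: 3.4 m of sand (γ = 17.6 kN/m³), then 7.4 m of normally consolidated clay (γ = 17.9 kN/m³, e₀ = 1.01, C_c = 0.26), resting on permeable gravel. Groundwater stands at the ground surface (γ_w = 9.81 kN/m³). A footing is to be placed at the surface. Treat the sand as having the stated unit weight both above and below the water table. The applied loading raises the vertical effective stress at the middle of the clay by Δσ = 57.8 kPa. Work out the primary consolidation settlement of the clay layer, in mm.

S_c ≈ 293 mm

Mid-depth of clay below the ground surface: z = 3.4 + 7.4/2 = 7.1 m.
Total vertical stress at mid-clay: σ_v = 17.6×3.4 + 17.9×3.7 = 126.07 kPa.
Pore pressure: u = 9.81×(7.1 − 0) = 69.651 kPa.
Initial effective stress: σ'_0 = σ_v − u = 126.07 − 69.651 = 56.419 kPa.
Final effective stress: σ'_f = σ'_0 + Δσ = 56.419 + 57.8 = 114.22 kPa.
Normally consolidated clay, so the full stress increment lies on the virgin compression line:
S_c = C_c·H/(1+e₀)·log₁₀(σ'_f/σ'_0) = 0.26×7.4/(1+1.01)×log₁₀(114.22/56.419)
    = 0.95721 × 0.30632 = 0.2932 m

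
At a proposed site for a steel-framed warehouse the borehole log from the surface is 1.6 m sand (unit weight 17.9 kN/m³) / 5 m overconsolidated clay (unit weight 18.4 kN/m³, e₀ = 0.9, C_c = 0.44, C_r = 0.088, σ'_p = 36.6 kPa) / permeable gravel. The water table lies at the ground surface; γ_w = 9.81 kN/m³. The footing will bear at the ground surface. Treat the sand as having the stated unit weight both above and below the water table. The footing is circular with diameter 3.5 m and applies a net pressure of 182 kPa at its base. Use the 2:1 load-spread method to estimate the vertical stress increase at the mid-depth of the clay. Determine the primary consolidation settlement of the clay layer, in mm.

Mid-depth of clay below the ground surface: z = 1.6 + 5/2 = 4.1 m.
Total vertical stress at mid-clay: σ_v = 17.9×1.6 + 18.4×2.5 = 74.64 kPa.
Pore pressure: u = 9.81×(4.1 − 0) = 40.221 kPa.
Initial effective stress: σ'_0 = σ_v − u = 74.64 − 40.221 = 34.419 kPa.
Stress increase at mid-clay by the 2:1 spreading method:
Δσ ≈ qD²/(D+z)² = 182×3.5²/(3.5+4.1)² = 38.599 kPa
Final effective stress: σ'_f = 34.419 + 38.599 = 73.018 kPa.
σ'_f = 73.018 > σ'_p = 36.6 kPa, so the stress path crosses the preconsolidation pressure — recompression up to σ'_p, then virgin compression beyond:
S_c = H/(1+e₀)·[C_r·log₁₀(σ'_p/σ'_0) + C_c·log₁₀(σ'_f/σ'_p)]
    = 5/1.9 × [0.088×log₁₀(36.6/34.419) + 0.44×log₁₀(73.018/36.6)]
    = 2.6316 × [0.0023481 + 0.13198] = 0.3535 m

S_c ≈ 353 mm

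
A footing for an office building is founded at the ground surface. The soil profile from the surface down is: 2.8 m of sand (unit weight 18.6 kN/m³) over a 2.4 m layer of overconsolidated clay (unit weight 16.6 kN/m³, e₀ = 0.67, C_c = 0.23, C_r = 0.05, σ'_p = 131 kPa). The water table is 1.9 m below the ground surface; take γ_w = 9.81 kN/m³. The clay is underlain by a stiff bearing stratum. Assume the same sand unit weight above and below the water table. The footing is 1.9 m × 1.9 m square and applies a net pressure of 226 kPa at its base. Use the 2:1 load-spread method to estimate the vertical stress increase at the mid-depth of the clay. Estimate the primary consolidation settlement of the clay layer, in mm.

Mid-depth of clay below the ground surface: z = 2.8 + 2.4/2 = 4 m.
Total vertical stress at mid-clay: σ_v = 18.6×2.8 + 16.6×1.2 = 72 kPa.
Pore pressure: u = 9.81×(4 − 1.9) = 20.601 kPa.
Initial effective stress: σ'_0 = σ_v − u = 72 − 20.601 = 51.399 kPa.
Stress increase at mid-clay by the 2:1 spreading method:
Δσ = qBL/((B+z)(L+z)) = 226×1.9×1.9/((1.9+4)(1.9+4)) = 23.438 kPa
Final effective stress: σ'_f = 51.399 + 23.438 = 74.837 kPa.
σ'_f = 74.837 ≤ σ'_p = 131 kPa, so the clay remains overconsolidated and only the recompression index applies:
S_c = C_r·H/(1+e₀)·log₁₀(σ'_f/σ'_0) = 0.05×2.4/1.67×log₁₀(74.837/51.399)
    = 0.071855 × 0.16316 = 0.01172 m

S_c ≈ 11.7 mm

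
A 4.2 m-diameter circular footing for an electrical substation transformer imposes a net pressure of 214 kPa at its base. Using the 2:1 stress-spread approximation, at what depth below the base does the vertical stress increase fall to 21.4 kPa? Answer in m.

z ≈ 9.08 m

2:1 spreading — at depth z the loaded area has grown by z in each plan dimension:
qD²/(D+z)² = Δσ_z ⇒ z = D(√(q/Δσ_z) − 1) = 4.2×(√(214/21.4) − 1) = 9.082 m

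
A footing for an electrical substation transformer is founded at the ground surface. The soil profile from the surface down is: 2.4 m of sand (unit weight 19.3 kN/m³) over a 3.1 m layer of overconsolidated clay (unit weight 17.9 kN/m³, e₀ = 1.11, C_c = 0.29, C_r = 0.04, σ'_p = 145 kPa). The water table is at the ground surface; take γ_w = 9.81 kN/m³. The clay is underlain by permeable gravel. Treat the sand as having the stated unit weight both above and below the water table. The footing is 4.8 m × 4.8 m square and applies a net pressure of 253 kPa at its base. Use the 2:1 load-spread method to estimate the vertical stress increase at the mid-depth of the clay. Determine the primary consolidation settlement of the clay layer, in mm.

Mid-depth of clay below the ground surface: z = 2.4 + 3.1/2 = 3.95 m.
Total vertical stress at mid-clay: σ_v = 19.3×2.4 + 17.9×1.55 = 74.065 kPa.
Pore pressure: u = 9.81×(3.95 − 0) = 38.75 kPa.
Initial effective stress: σ'_0 = σ_v − u = 74.065 − 38.75 = 35.315 kPa.
Stress increase at mid-clay by the 2:1 spreading method:
Δσ = qBL/((B+z)(L+z)) = 253×4.8×4.8/((4.8+3.95)(4.8+3.95)) = 76.135 kPa
Final effective stress: σ'_f = 35.315 + 76.135 = 111.45 kPa.
σ'_f = 111.45 ≤ σ'_p = 145 kPa, so the clay remains overconsolidated and only the recompression index applies:
S_c = C_r·H/(1+e₀)·log₁₀(σ'_f/σ'_0) = 0.04×3.1/2.11×log₁₀(111.45/35.315)
    = 0.058768 × 0.49912 = 0.02933 m

S_c ≈ 29.3 mm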